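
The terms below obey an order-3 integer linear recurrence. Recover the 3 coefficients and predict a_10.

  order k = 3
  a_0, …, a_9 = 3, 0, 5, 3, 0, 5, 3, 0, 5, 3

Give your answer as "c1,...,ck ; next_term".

  a_3 = 0·5 + 0·0 + 1·3 = 3
  a_4 = 0·3 + 0·5 + 1·0 = 0
  a_5 = 0·0 + 0·3 + 1·5 = 5
  a_6 = 0·5 + 0·0 + 1·3 = 3
  a_7 = 0·3 + 0·5 + 1·0 = 0
  a_8 = 0·0 + 0·3 + 1·5 = 5
  a_9 = 0·5 + 0·0 + 1·3 = 3
  a_10 = 0·3 + 0·5 + 1·0 = 0

0,0,1 ; 0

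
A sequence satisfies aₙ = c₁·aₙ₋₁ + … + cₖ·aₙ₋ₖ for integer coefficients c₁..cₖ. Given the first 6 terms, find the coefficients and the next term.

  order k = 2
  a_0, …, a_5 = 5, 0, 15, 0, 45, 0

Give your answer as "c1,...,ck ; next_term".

0,3 ; 135

  a_2 = 0·0 + 3·5 = 15
  a_3 = 0·15 + 3·0 = 0
  a_4 = 0·0 + 3·15 = 45
  a_5 = 0·45 + 3·0 = 0
  a_6 = 0·0 + 3·45 = 135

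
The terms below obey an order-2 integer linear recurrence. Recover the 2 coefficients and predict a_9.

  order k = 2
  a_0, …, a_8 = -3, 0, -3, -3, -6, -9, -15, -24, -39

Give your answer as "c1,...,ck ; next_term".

  a_2 = 1·0 + 1·-3 = -3
  a_3 = 1·-3 + 1·0 = -3
  a_4 = 1·-3 + 1·-3 = -6
  a_5 = 1·-6 + 1·-3 = -9
  a_6 = 1·-9 + 1·-6 = -15
  a_7 = 1·-15 + 1·-9 = -24
  a_8 = 1·-24 + 1·-15 = -39
  a_9 = 1·-39 + 1·-24 = -63

1,1 ; -63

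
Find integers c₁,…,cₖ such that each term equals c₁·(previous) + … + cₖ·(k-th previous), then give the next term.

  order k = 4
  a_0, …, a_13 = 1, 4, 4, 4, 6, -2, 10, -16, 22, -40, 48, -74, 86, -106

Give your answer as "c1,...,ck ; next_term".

  a_4 = -1·4 + 2·4 + 1·4 + -2·1 = 6
  a_5 = -1·6 + 2·4 + 1·4 + -2·4 = -2
  a_6 = -1·-2 + 2·6 + 1·4 + -2·4 = 10
  a_7 = -1·10 + 2·-2 + 1·6 + -2·4 = -16
  a_8 = -1·-16 + 2·10 + 1·-2 + -2·6 = 22
  a_9 = -1·22 + 2·-16 + 1·10 + -2·-2 = -40
  a_10 = -1·-40 + 2·22 + 1·-16 + -2·10 = 48
  a_11 = -1·48 + 2·-40 + 1·22 + -2·-16 = -74
  a_12 = -1·-74 + 2·48 + 1·-40 + -2·22 = 86
  a_13 = -1·86 + 2·-74 + 1·48 + -2·-40 = -106
  a_14 = -1·-106 + 2·86 + 1·-74 + -2·48 = 108

-1,2,1,-2 ; 108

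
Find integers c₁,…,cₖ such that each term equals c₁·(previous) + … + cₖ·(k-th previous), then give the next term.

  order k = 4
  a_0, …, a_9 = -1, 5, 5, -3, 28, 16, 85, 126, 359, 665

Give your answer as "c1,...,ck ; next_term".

0,3,3,2 ; 1625

  a_4 = 0·-3 + 3·5 + 3·5 + 2·-1 = 28
  a_5 = 0·28 + 3·-3 + 3·5 + 2·5 = 16
  a_6 = 0·16 + 3·28 + 3·-3 + 2·5 = 85
  a_7 = 0·85 + 3·16 + 3·28 + 2·-3 = 126
  a_8 = 0·126 + 3·85 + 3·16 + 2·28 = 359
  a_9 = 0·359 + 3·126 + 3·85 + 2·16 = 665
  a_10 = 0·665 + 3·359 + 3·126 + 2·85 = 1625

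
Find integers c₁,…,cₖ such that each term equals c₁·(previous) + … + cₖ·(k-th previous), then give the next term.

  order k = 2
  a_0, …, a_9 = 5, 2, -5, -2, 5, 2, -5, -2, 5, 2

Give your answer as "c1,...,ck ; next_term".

  a_2 = 0·2 + -1·5 = -5
  a_3 = 0·-5 + -1·2 = -2
  a_4 = 0·-2 + -1·-5 = 5
  a_5 = 0·5 + -1·-2 = 2
  a_6 = 0·2 + -1·5 = -5
  a_7 = 0·-5 + -1·2 = -2
  a_8 = 0·-2 + -1·-5 = 5
  a_9 = 0·5 + -1·-2 = 2
  a_10 = 0·2 + -1·5 = -5

0,-1 ; -5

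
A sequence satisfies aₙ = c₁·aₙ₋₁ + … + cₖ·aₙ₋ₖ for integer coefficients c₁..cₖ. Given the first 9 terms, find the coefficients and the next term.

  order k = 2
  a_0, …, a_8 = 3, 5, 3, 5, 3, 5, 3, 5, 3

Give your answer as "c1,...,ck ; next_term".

0,1 ; 5

  a_2 = 0·5 + 1·3 = 3
  a_3 = 0·3 + 1·5 = 5
  a_4 = 0·5 + 1·3 = 3
  a_5 = 0·3 + 1·5 = 5
  a_6 = 0·5 + 1·3 = 3
  a_7 = 0·3 + 1·5 = 5
  a_8 = 0·5 + 1·3 = 3
  a_9 = 0·3 + 1·5 = 5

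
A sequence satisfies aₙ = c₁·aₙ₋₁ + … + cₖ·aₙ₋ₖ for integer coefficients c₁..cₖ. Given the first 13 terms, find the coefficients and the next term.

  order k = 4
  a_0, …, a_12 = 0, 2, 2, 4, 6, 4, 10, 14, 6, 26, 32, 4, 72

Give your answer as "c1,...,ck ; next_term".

0,0,3,-1 ; 70

  a_4 = 0·4 + 0·2 + 3·2 + -1·0 = 6
  a_5 = 0·6 + 0·4 + 3·2 + -1·2 = 4
  a_6 = 0·4 + 0·6 + 3·4 + -1·2 = 10
  a_7 = 0·10 + 0·4 + 3·6 + -1·4 = 14
  a_8 = 0·14 + 0·10 + 3·4 + -1·6 = 6
  a_9 = 0·6 + 0·14 + 3·10 + -1·4 = 26
  a_10 = 0·26 + 0·6 + 3·14 + -1·10 = 32
  a_11 = 0·32 + 0·26 + 3·6 + -1·14 = 4
  a_12 = 0·4 + 0·32 + 3·26 + -1·6 = 72
  a_13 = 0·72 + 0·4 + 3·32 + -1·26 = 70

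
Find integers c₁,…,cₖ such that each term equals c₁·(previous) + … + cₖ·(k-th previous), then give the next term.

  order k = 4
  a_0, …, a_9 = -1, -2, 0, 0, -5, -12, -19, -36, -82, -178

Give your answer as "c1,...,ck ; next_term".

  a_4 = 2·0 + -1·0 + 2·-2 + 1·-1 = -5
  a_5 = 2·-5 + -1·0 + 2·0 + 1·-2 = -12
  a_6 = 2·-12 + -1·-5 + 2·0 + 1·0 = -19
  a_7 = 2·-19 + -1·-12 + 2·-5 + 1·0 = -36
  a_8 = 2·-36 + -1·-19 + 2·-12 + 1·-5 = -82
  a_9 = 2·-82 + -1·-36 + 2·-19 + 1·-12 = -178
  a_10 = 2·-178 + -1·-82 + 2·-36 + 1·-19 = -365

2,-1,2,1 ; -365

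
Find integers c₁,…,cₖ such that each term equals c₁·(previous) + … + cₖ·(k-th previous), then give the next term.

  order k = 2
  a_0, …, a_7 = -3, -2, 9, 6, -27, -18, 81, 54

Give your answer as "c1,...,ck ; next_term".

  a_2 = 0·-2 + -3·-3 = 9
  a_3 = 0·9 + -3·-2 = 6
  a_4 = 0·6 + -3·9 = -27
  a_5 = 0·-27 + -3·6 = -18
  a_6 = 0·-18 + -3·-27 = 81
  a_7 = 0·81 + -3·-18 = 54
  a_8 = 0·54 + -3·81 = -243

0,-3 ; -243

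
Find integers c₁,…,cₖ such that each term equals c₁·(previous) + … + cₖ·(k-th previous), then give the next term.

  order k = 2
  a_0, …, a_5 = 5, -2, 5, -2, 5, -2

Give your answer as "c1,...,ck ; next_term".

  a_2 = 0·-2 + 1·5 = 5
  a_3 = 0·5 + 1·-2 = -2
  a_4 = 0·-2 + 1·5 = 5
  a_5 = 0·5 + 1·-2 = -2
  a_6 = 0·-2 + 1·5 = 5

0,1 ; 5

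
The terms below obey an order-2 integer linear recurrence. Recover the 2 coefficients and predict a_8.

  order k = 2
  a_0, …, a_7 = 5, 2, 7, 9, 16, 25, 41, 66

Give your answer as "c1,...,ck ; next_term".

  a_2 = 1·2 + 1·5 = 7
  a_3 = 1·7 + 1·2 = 9
  a_4 = 1·9 + 1·7 = 16
  a_5 = 1·16 + 1·9 = 25
  a_6 = 1·25 + 1·16 = 41
  a_7 = 1·41 + 1·25 = 66
  a_8 = 1·66 + 1·41 = 107

1,1 ; 107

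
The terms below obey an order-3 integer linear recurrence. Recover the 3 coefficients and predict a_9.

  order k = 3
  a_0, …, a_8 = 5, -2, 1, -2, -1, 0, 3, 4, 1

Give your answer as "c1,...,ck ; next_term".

1,-1,-1 ; -6

  a_3 = 1·1 + -1·-2 + -1·5 = -2
  a_4 = 1·-2 + -1·1 + -1·-2 = -1
  a_5 = 1·-1 + -1·-2 + -1·1 = 0
  a_6 = 1·0 + -1·-1 + -1·-2 = 3
  a_7 = 1·3 + -1·0 + -1·-1 = 4
  a_8 = 1·4 + -1·3 + -1·0 = 1
  a_9 = 1·1 + -1·4 + -1·3 = -6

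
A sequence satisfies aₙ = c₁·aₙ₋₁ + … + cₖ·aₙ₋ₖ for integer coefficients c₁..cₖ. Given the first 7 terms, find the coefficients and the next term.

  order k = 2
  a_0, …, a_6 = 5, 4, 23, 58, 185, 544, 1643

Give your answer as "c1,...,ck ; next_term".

  a_2 = 2·4 + 3·5 = 23
  a_3 = 2·23 + 3·4 = 58
  a_4 = 2·58 + 3·23 = 185
  a_5 = 2·185 + 3·58 = 544
  a_6 = 2·544 + 3·185 = 1643
  a_7 = 2·1643 + 3·544 = 4918

2,3 ; 4918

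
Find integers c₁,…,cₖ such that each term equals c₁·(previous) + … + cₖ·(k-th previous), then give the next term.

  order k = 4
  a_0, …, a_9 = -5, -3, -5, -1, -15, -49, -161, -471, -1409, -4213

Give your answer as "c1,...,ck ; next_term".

3,0,-1,3 ; -12651

  a_4 = 3·-1 + 0·-5 + -1·-3 + 3·-5 = -15
  a_5 = 3·-15 + 0·-1 + -1·-5 + 3·-3 = -49
  a_6 = 3·-49 + 0·-15 + -1·-1 + 3·-5 = -161
  a_7 = 3·-161 + 0·-49 + -1·-15 + 3·-1 = -471
  a_8 = 3·-471 + 0·-161 + -1·-49 + 3·-15 = -1409
  a_9 = 3·-1409 + 0·-471 + -1·-161 + 3·-49 = -4213
  a_10 = 3·-4213 + 0·-1409 + -1·-471 + 3·-161 = -12651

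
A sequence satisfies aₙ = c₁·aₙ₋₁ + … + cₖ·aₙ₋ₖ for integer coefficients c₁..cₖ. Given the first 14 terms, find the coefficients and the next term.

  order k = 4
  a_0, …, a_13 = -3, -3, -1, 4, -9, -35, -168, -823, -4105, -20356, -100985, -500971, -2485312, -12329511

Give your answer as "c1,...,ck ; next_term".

4,4,3,4 ; -61166145

  a_4 = 4·4 + 4·-1 + 3·-3 + 4·-3 = -9
  a_5 = 4·-9 + 4·4 + 3·-1 + 4·-3 = -35
  a_6 = 4·-35 + 4·-9 + 3·4 + 4·-1 = -168
  a_7 = 4·-168 + 4·-35 + 3·-9 + 4·4 = -823
  a_8 = 4·-823 + 4·-168 + 3·-35 + 4·-9 = -4105
  a_9 = 4·-4105 + 4·-823 + 3·-168 + 4·-35 = -20356
  a_10 = 4·-20356 + 4·-4105 + 3·-823 + 4·-168 = -100985
  a_11 = 4·-100985 + 4·-20356 + 3·-4105 + 4·-823 = -500971
  a_12 = 4·-500971 + 4·-100985 + 3·-20356 + 4·-4105 = -2485312
  a_13 = 4·-2485312 + 4·-500971 + 3·-100985 + 4·-20356 = -12329511
  a_14 = 4·-12329511 + 4·-2485312 + 3·-500971 + 4·-100985 = -61166145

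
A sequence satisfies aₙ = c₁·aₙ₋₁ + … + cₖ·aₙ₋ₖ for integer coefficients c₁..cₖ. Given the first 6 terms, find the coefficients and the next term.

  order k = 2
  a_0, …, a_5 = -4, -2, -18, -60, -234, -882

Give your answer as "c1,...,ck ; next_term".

  a_2 = 3·-2 + 3·-4 = -18
  a_3 = 3·-18 + 3·-2 = -60
  a_4 = 3·-60 + 3·-18 = -234
  a_5 = 3·-234 + 3·-60 = -882
  a_6 = 3·-882 + 3·-234 = -3348

3,3 ; -3348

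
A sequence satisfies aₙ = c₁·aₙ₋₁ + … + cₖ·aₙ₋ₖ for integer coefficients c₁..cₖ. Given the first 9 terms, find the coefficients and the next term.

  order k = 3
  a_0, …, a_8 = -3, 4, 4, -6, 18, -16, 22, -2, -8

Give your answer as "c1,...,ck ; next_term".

  a_3 = -1·4 + 1·4 + 2·-3 = -6
  a_4 = -1·-6 + 1·4 + 2·4 = 18
  a_5 = -1·18 + 1·-6 + 2·4 = -16
  a_6 = -1·-16 + 1·18 + 2·-6 = 22
  a_7 = -1·22 + 1·-16 + 2·18 = -2
  a_8 = -1·-2 + 1·22 + 2·-16 = -8
  a_9 = -1·-8 + 1·-2 + 2·22 = 50

-1,1,2 ; 50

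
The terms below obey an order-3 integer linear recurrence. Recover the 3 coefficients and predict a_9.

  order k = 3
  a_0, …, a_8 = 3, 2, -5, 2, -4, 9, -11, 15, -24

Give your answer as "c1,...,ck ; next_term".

-1,0,-1 ; 35

  a_3 = -1·-5 + 0·2 + -1·3 = 2
  a_4 = -1·2 + 0·-5 + -1·2 = -4
  a_5 = -1·-4 + 0·2 + -1·-5 = 9
  a_6 = -1·9 + 0·-4 + -1·2 = -11
  a_7 = -1·-11 + 0·9 + -1·-4 = 15
  a_8 = -1·15 + 0·-11 + -1·9 = -24
  a_9 = -1·-24 + 0·15 + -1·-11 = 35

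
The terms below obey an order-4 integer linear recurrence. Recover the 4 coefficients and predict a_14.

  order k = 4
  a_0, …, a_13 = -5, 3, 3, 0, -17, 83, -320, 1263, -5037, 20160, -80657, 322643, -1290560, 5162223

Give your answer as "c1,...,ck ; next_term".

  a_4 = -4·0 + 0·3 + 1·3 + 4·-5 = -17
  a_5 = -4·-17 + 0·0 + 1·3 + 4·3 = 83
  a_6 = -4·83 + 0·-17 + 1·0 + 4·3 = -320
  a_7 = -4·-320 + 0·83 + 1·-17 + 4·0 = 1263
  a_8 = -4·1263 + 0·-320 + 1·83 + 4·-17 = -5037
  a_9 = -4·-5037 + 0·1263 + 1·-320 + 4·83 = 20160
  a_10 = -4·20160 + 0·-5037 + 1·1263 + 4·-320 = -80657
  a_11 = -4·-80657 + 0·20160 + 1·-5037 + 4·1263 = 322643
  a_12 = -4·322643 + 0·-80657 + 1·20160 + 4·-5037 = -1290560
  a_13 = -4·-1290560 + 0·322643 + 1·-80657 + 4·20160 = 5162223
  a_14 = -4·5162223 + 0·-1290560 + 1·322643 + 4·-80657 = -20648877

-4,0,1,4 ; -20648877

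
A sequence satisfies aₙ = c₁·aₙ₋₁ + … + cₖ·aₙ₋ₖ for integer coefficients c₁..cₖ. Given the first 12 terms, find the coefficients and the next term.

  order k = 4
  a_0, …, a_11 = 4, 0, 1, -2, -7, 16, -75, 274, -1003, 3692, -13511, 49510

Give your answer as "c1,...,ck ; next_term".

  a_4 = -3·-2 + 3·1 + 1·0 + -4·4 = -7
  a_5 = -3·-7 + 3·-2 + 1·1 + -4·0 = 16
  a_6 = -3·16 + 3·-7 + 1·-2 + -4·1 = -75
  a_7 = -3·-75 + 3·16 + 1·-7 + -4·-2 = 274
  a_8 = -3·274 + 3·-75 + 1·16 + -4·-7 = -1003
  a_9 = -3·-1003 + 3·274 + 1·-75 + -4·16 = 3692
  a_10 = -3·3692 + 3·-1003 + 1·274 + -4·-75 = -13511
  a_11 = -3·-13511 + 3·3692 + 1·-1003 + -4·274 = 49510
  a_12 = -3·49510 + 3·-13511 + 1·3692 + -4·-1003 = -181359

-3,3,1,-4 ; -181359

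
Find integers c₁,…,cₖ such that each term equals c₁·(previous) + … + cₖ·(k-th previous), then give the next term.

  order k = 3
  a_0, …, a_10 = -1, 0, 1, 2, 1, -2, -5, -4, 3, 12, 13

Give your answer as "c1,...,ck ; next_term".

1,-1,-1 ; -2

  a_3 = 1·1 + -1·0 + -1·-1 = 2
  a_4 = 1·2 + -1·1 + -1·0 = 1
  a_5 = 1·1 + -1·2 + -1·1 = -2
  a_6 = 1·-2 + -1·1 + -1·2 = -5
  a_7 = 1·-5 + -1·-2 + -1·1 = -4
  a_8 = 1·-4 + -1·-5 + -1·-2 = 3
  a_9 = 1·3 + -1·-4 + -1·-5 = 12
  a_10 = 1·12 + -1·3 + -1·-4 = 13
  a_11 = 1·13 + -1·12 + -1·3 = -2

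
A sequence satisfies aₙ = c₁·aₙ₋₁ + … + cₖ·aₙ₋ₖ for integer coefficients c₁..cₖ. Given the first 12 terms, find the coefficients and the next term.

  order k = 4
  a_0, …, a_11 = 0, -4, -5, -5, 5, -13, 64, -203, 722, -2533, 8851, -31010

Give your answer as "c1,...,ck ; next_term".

-3,2,0,-3 ; 108566

  a_4 = -3·-5 + 2·-5 + 0·-4 + -3·0 = 5
  a_5 = -3·5 + 2·-5 + 0·-5 + -3·-4 = -13
  a_6 = -3·-13 + 2·5 + 0·-5 + -3·-5 = 64
  a_7 = -3·64 + 2·-13 + 0·5 + -3·-5 = -203
  a_8 = -3·-203 + 2·64 + 0·-13 + -3·5 = 722
  a_9 = -3·722 + 2·-203 + 0·64 + -3·-13 = -2533
  a_10 = -3·-2533 + 2·722 + 0·-203 + -3·64 = 8851
  a_11 = -3·8851 + 2·-2533 + 0·722 + -3·-203 = -31010
  a_12 = -3·-31010 + 2·8851 + 0·-2533 + -3·722 = 108566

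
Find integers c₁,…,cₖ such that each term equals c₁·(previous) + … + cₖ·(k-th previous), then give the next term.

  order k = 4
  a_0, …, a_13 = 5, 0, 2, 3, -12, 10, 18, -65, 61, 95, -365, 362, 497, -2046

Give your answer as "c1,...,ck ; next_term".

-1,-2,2,-1 ; 2141

  a_4 = -1·3 + -2·2 + 2·0 + -1·5 = -12
  a_5 = -1·-12 + -2·3 + 2·2 + -1·0 = 10
  a_6 = -1·10 + -2·-12 + 2·3 + -1·2 = 18
  a_7 = -1·18 + -2·10 + 2·-12 + -1·3 = -65
  a_8 = -1·-65 + -2·18 + 2·10 + -1·-12 = 61
  a_9 = -1·61 + -2·-65 + 2·18 + -1·10 = 95
  a_10 = -1·95 + -2·61 + 2·-65 + -1·18 = -365
  a_11 = -1·-365 + -2·95 + 2·61 + -1·-65 = 362
  a_12 = -1·362 + -2·-365 + 2·95 + -1·61 = 497
  a_13 = -1·497 + -2·362 + 2·-365 + -1·95 = -2046
  a_14 = -1·-2046 + -2·497 + 2·362 + -1·-365 = 2141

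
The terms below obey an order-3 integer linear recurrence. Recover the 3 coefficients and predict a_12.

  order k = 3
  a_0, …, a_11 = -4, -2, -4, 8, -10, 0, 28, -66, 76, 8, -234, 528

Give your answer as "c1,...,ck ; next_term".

  a_3 = -2·-4 + -2·-2 + 1·-4 = 8
  a_4 = -2·8 + -2·-4 + 1·-2 = -10
  a_5 = -2·-10 + -2·8 + 1·-4 = 0
  a_6 = -2·0 + -2·-10 + 1·8 = 28
  a_7 = -2·28 + -2·0 + 1·-10 = -66
  a_8 = -2·-66 + -2·28 + 1·0 = 76
  a_9 = -2·76 + -2·-66 + 1·28 = 8
  a_10 = -2·8 + -2·76 + 1·-66 = -234
  a_11 = -2·-234 + -2·8 + 1·76 = 528
  a_12 = -2·528 + -2·-234 + 1·8 = -580

-2,-2,1 ; -580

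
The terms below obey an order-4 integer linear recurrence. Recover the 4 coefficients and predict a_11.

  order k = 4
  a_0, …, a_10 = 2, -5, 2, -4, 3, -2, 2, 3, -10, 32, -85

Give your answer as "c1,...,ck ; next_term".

-2,2,1,-2 ; 218

  a_4 = -2·-4 + 2·2 + 1·-5 + -2·2 = 3
  a_5 = -2·3 + 2·-4 + 1·2 + -2·-5 = -2
  a_6 = -2·-2 + 2·3 + 1·-4 + -2·2 = 2
  a_7 = -2·2 + 2·-2 + 1·3 + -2·-4 = 3
  a_8 = -2·3 + 2·2 + 1·-2 + -2·3 = -10
  a_9 = -2·-10 + 2·3 + 1·2 + -2·-2 = 32
  a_10 = -2·32 + 2·-10 + 1·3 + -2·2 = -85
  a_11 = -2·-85 + 2·32 + 1·-10 + -2·3 = 218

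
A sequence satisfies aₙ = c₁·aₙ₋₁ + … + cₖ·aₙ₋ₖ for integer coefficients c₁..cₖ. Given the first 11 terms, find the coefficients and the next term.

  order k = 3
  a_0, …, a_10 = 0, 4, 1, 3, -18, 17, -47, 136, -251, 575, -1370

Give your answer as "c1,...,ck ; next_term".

  a_3 = -1·1 + 1·4 + -4·0 = 3
  a_4 = -1·3 + 1·1 + -4·4 = -18
  a_5 = -1·-18 + 1·3 + -4·1 = 17
  a_6 = -1·17 + 1·-18 + -4·3 = -47
  a_7 = -1·-47 + 1·17 + -4·-18 = 136
  a_8 = -1·136 + 1·-47 + -4·17 = -251
  a_9 = -1·-251 + 1·136 + -4·-47 = 575
  a_10 = -1·575 + 1·-251 + -4·136 = -1370
  a_11 = -1·-1370 + 1·575 + -4·-251 = 2949

-1,1,-4 ; 2949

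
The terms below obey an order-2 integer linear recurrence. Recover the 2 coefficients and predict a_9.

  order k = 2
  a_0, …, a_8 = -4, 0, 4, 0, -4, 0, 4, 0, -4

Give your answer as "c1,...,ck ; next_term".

  a_2 = 0·0 + -1·-4 = 4
  a_3 = 0·4 + -1·0 = 0
  a_4 = 0·0 + -1·4 = -4
  a_5 = 0·-4 + -1·0 = 0
  a_6 = 0·0 + -1·-4 = 4
  a_7 = 0·4 + -1·0 = 0
  a_8 = 0·0 + -1·4 = -4
  a_9 = 0·-4 + -1·0 = 0

0,-1 ; 0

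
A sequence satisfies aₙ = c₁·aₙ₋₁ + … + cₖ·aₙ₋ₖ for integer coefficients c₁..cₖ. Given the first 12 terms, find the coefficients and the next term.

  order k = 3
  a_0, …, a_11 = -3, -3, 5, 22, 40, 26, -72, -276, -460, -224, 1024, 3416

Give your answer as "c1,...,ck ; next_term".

  a_3 = 2·5 + -2·-3 + -2·-3 = 22
  a_4 = 2·22 + -2·5 + -2·-3 = 40
  a_5 = 2·40 + -2·22 + -2·5 = 26
  a_6 = 2·26 + -2·40 + -2·22 = -72
  a_7 = 2·-72 + -2·26 + -2·40 = -276
  a_8 = 2·-276 + -2·-72 + -2·26 = -460
  a_9 = 2·-460 + -2·-276 + -2·-72 = -224
  a_10 = 2·-224 + -2·-460 + -2·-276 = 1024
  a_11 = 2·1024 + -2·-224 + -2·-460 = 3416
  a_12 = 2·3416 + -2·1024 + -2·-224 = 5232

2,-2,-2 ; 5232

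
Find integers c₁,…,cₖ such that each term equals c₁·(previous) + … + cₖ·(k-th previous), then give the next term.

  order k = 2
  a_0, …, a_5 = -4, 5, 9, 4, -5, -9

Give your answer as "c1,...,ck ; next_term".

1,-1 ; -4

  a_2 = 1·5 + -1·-4 = 9
  a_3 = 1·9 + -1·5 = 4
  a_4 = 1·4 + -1·9 = -5
  a_5 = 1·-5 + -1·4 = -9
  a_6 = 1·-9 + -1·-5 = -4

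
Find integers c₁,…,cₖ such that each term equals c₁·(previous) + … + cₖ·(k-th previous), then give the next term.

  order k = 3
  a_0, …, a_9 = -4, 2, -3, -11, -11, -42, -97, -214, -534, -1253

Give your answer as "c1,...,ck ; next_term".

  a_3 = 1·-3 + 2·2 + 3·-4 = -11
  a_4 = 1·-11 + 2·-3 + 3·2 = -11
  a_5 = 1·-11 + 2·-11 + 3·-3 = -42
  a_6 = 1·-42 + 2·-11 + 3·-11 = -97
  a_7 = 1·-97 + 2·-42 + 3·-11 = -214
  a_8 = 1·-214 + 2·-97 + 3·-42 = -534
  a_9 = 1·-534 + 2·-214 + 3·-97 = -1253
  a_10 = 1·-1253 + 2·-534 + 3·-214 = -2963

1,2,3 ; -2963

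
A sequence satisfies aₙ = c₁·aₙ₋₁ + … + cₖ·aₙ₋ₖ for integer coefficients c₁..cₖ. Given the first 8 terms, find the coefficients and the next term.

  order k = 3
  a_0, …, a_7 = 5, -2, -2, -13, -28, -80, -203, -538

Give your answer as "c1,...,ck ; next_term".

2,2,-1 ; -1402

  a_3 = 2·-2 + 2·-2 + -1·5 = -13
  a_4 = 2·-13 + 2·-2 + -1·-2 = -28
  a_5 = 2·-28 + 2·-13 + -1·-2 = -80
  a_6 = 2·-80 + 2·-28 + -1·-13 = -203
  a_7 = 2·-203 + 2·-80 + -1·-28 = -538
  a_8 = 2·-538 + 2·-203 + -1·-80 = -1402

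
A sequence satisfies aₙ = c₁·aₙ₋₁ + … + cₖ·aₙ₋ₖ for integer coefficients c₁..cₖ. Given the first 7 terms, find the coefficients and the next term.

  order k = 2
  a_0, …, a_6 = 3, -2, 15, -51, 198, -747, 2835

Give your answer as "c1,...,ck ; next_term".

  a_2 = -3·-2 + 3·3 = 15
  a_3 = -3·15 + 3·-2 = -51
  a_4 = -3·-51 + 3·15 = 198
  a_5 = -3·198 + 3·-51 = -747
  a_6 = -3·-747 + 3·198 = 2835
  a_7 = -3·2835 + 3·-747 = -10746

-3,3 ; -10746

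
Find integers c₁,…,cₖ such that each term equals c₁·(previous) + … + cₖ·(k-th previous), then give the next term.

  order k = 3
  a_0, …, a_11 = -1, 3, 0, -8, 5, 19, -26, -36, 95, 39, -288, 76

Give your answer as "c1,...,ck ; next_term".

  a_3 = -1·0 + -3·3 + -1·-1 = -8
  a_4 = -1·-8 + -3·0 + -1·3 = 5
  a_5 = -1·5 + -3·-8 + -1·0 = 19
  a_6 = -1·19 + -3·5 + -1·-8 = -26
  a_7 = -1·-26 + -3·19 + -1·5 = -36
  a_8 = -1·-36 + -3·-26 + -1·19 = 95
  a_9 = -1·95 + -3·-36 + -1·-26 = 39
  a_10 = -1·39 + -3·95 + -1·-36 = -288
  a_11 = -1·-288 + -3·39 + -1·95 = 76
  a_12 = -1·76 + -3·-288 + -1·39 = 749

-1,-3,-1 ; 749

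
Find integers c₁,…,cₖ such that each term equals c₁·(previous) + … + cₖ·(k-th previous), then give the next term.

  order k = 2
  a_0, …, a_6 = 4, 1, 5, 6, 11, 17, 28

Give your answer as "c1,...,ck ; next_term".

  a_2 = 1·1 + 1·4 = 5
  a_3 = 1·5 + 1·1 = 6
  a_4 = 1·6 + 1·5 = 11
  a_5 = 1·11 + 1·6 = 17
  a_6 = 1·17 + 1·11 = 28
  a_7 = 1·28 + 1·17 = 45

1,1 ; 45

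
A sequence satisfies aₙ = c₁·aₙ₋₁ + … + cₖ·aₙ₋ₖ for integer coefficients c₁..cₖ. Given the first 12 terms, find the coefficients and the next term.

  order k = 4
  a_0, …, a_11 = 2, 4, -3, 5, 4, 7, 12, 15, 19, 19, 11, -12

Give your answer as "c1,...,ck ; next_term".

2,0,-1,-1 ; -62

  a_4 = 2·5 + 0·-3 + -1·4 + -1·2 = 4
  a_5 = 2·4 + 0·5 + -1·-3 + -1·4 = 7
  a_6 = 2·7 + 0·4 + -1·5 + -1·-3 = 12
  a_7 = 2·12 + 0·7 + -1·4 + -1·5 = 15
  a_8 = 2·15 + 0·12 + -1·7 + -1·4 = 19
  a_9 = 2·19 + 0·15 + -1·12 + -1·7 = 19
  a_10 = 2·19 + 0·19 + -1·15 + -1·12 = 11
  a_11 = 2·11 + 0·19 + -1·19 + -1·15 = -12
  a_12 = 2·-12 + 0·11 + -1·19 + -1·19 = -62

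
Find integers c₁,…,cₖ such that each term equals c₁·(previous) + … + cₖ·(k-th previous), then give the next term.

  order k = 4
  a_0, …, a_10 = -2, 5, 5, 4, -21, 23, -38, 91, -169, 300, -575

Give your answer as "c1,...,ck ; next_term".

  a_4 = -2·4 + -1·5 + -2·5 + -1·-2 = -21
  a_5 = -2·-21 + -1·4 + -2·5 + -1·5 = 23
  a_6 = -2·23 + -1·-21 + -2·4 + -1·5 = -38
  a_7 = -2·-38 + -1·23 + -2·-21 + -1·4 = 91
  a_8 = -2·91 + -1·-38 + -2·23 + -1·-21 = -169
  a_9 = -2·-169 + -1·91 + -2·-38 + -1·23 = 300
  a_10 = -2·300 + -1·-169 + -2·91 + -1·-38 = -575
  a_11 = -2·-575 + -1·300 + -2·-169 + -1·91 = 1097

-2,-1,-2,-1 ; 1097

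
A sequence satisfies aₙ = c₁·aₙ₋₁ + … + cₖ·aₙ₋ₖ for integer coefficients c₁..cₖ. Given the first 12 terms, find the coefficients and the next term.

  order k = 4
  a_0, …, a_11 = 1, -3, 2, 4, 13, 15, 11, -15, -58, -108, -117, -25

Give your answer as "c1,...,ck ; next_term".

  a_4 = 2·4 + -1·2 + -2·-3 + 1·1 = 13
  a_5 = 2·13 + -1·4 + -2·2 + 1·-3 = 15
  a_6 = 2·15 + -1·13 + -2·4 + 1·2 = 11
  a_7 = 2·11 + -1·15 + -2·13 + 1·4 = -15
  a_8 = 2·-15 + -1·11 + -2·15 + 1·13 = -58
  a_9 = 2·-58 + -1·-15 + -2·11 + 1·15 = -108
  a_10 = 2·-108 + -1·-58 + -2·-15 + 1·11 = -117
  a_11 = 2·-117 + -1·-108 + -2·-58 + 1·-15 = -25
  a_12 = 2·-25 + -1·-117 + -2·-108 + 1·-58 = 225

2,-1,-2,1 ; 225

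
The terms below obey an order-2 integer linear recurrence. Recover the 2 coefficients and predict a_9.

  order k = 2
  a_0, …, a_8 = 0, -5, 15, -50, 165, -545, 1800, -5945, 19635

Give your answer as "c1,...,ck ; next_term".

  a_2 = -3·-5 + 1·0 = 15
  a_3 = -3·15 + 1·-5 = -50
  a_4 = -3·-50 + 1·15 = 165
  a_5 = -3·165 + 1·-50 = -545
  a_6 = -3·-545 + 1·165 = 1800
  a_7 = -3·1800 + 1·-545 = -5945
  a_8 = -3·-5945 + 1·1800 = 19635
  a_9 = -3·19635 + 1·-5945 = -64850

-3,1 ; -64850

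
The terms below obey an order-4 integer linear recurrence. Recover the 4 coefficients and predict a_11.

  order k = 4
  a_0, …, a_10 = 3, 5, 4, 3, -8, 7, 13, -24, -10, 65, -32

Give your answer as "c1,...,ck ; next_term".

  a_4 = -1·3 + -2·4 + 0·5 + 1·3 = -8
  a_5 = -1·-8 + -2·3 + 0·4 + 1·5 = 7
  a_6 = -1·7 + -2·-8 + 0·3 + 1·4 = 13
  a_7 = -1·13 + -2·7 + 0·-8 + 1·3 = -24
  a_8 = -1·-24 + -2·13 + 0·7 + 1·-8 = -10
  a_9 = -1·-10 + -2·-24 + 0·13 + 1·7 = 65
  a_10 = -1·65 + -2·-10 + 0·-24 + 1·13 = -32
  a_11 = -1·-32 + -2·65 + 0·-10 + 1·-24 = -122

-1,-2,0,1 ; -122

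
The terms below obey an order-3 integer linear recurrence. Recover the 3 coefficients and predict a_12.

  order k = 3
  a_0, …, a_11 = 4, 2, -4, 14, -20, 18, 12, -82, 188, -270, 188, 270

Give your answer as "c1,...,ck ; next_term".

-2,-1,2 ; -1268

  a_3 = -2·-4 + -1·2 + 2·4 = 14
  a_4 = -2·14 + -1·-4 + 2·2 = -20
  a_5 = -2·-20 + -1·14 + 2·-4 = 18
  a_6 = -2·18 + -1·-20 + 2·14 = 12
  a_7 = -2·12 + -1·18 + 2·-20 = -82
  a_8 = -2·-82 + -1·12 + 2·18 = 188
  a_9 = -2·188 + -1·-82 + 2·12 = -270
  a_10 = -2·-270 + -1·188 + 2·-82 = 188
  a_11 = -2·188 + -1·-270 + 2·188 = 270
  a_12 = -2·270 + -1·188 + 2·-270 = -1268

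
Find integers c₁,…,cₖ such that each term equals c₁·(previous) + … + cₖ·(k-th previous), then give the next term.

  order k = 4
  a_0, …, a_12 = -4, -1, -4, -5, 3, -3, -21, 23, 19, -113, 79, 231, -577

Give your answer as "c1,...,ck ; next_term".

  a_4 = -1·-5 + -2·-4 + 2·-1 + 2·-4 = 3
  a_5 = -1·3 + -2·-5 + 2·-4 + 2·-1 = -3
  a_6 = -1·-3 + -2·3 + 2·-5 + 2·-4 = -21
  a_7 = -1·-21 + -2·-3 + 2·3 + 2·-5 = 23
  a_8 = -1·23 + -2·-21 + 2·-3 + 2·3 = 19
  a_9 = -1·19 + -2·23 + 2·-21 + 2·-3 = -113
  a_10 = -1·-113 + -2·19 + 2·23 + 2·-21 = 79
  a_11 = -1·79 + -2·-113 + 2·19 + 2·23 = 231
  a_12 = -1·231 + -2·79 + 2·-113 + 2·19 = -577
  a_13 = -1·-577 + -2·231 + 2·79 + 2·-113 = 47

-1,-2,2,2 ; 47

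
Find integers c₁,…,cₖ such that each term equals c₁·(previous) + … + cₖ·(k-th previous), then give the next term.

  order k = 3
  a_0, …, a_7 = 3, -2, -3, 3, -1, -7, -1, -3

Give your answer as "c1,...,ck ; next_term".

1,0,2 ; -17

  a_3 = 1·-3 + 0·-2 + 2·3 = 3
  a_4 = 1·3 + 0·-3 + 2·-2 = -1
  a_5 = 1·-1 + 0·3 + 2·-3 = -7
  a_6 = 1·-7 + 0·-1 + 2·3 = -1
  a_7 = 1·-1 + 0·-7 + 2·-1 = -3
  a_8 = 1·-3 + 0·-1 + 2·-7 = -17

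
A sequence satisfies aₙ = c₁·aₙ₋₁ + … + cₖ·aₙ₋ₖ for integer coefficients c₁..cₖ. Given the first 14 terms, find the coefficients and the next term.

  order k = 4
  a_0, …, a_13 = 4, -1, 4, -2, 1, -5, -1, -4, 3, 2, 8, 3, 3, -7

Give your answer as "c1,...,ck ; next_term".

  a_4 = 0·-2 + 1·4 + -1·-1 + -1·4 = 1
  a_5 = 0·1 + 1·-2 + -1·4 + -1·-1 = -5
  a_6 = 0·-5 + 1·1 + -1·-2 + -1·4 = -1
  a_7 = 0·-1 + 1·-5 + -1·1 + -1·-2 = -4
  a_8 = 0·-4 + 1·-1 + -1·-5 + -1·1 = 3
  a_9 = 0·3 + 1·-4 + -1·-1 + -1·-5 = 2
  a_10 = 0·2 + 1·3 + -1·-4 + -1·-1 = 8
  a_11 = 0·8 + 1·2 + -1·3 + -1·-4 = 3
  a_12 = 0·3 + 1·8 + -1·2 + -1·3 = 3
  a_13 = 0·3 + 1·3 + -1·8 + -1·2 = -7
  a_14 = 0·-7 + 1·3 + -1·3 + -1·8 = -8

0,1,-1,-1 ; -8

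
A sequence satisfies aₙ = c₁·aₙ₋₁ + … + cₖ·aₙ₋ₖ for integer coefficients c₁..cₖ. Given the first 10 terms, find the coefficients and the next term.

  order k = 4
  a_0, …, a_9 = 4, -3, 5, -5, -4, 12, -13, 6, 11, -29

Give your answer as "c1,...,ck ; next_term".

-1,-1,0,-1 ; 31

  a_4 = -1·-5 + -1·5 + 0·-3 + -1·4 = -4
  a_5 = -1·-4 + -1·-5 + 0·5 + -1·-3 = 12
  a_6 = -1·12 + -1·-4 + 0·-5 + -1·5 = -13
  a_7 = -1·-13 + -1·12 + 0·-4 + -1·-5 = 6
  a_8 = -1·6 + -1·-13 + 0·12 + -1·-4 = 11
  a_9 = -1·11 + -1·6 + 0·-13 + -1·12 = -29
  a_10 = -1·-29 + -1·11 + 0·6 + -1·-13 = 31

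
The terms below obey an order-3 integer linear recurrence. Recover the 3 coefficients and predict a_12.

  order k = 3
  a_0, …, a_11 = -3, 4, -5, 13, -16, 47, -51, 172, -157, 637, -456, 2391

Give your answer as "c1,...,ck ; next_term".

  a_3 = 0·-5 + 4·4 + 1·-3 = 13
  a_4 = 0·13 + 4·-5 + 1·4 = -16
  a_5 = 0·-16 + 4·13 + 1·-5 = 47
  a_6 = 0·47 + 4·-16 + 1·13 = -51
  a_7 = 0·-51 + 4·47 + 1·-16 = 172
  a_8 = 0·172 + 4·-51 + 1·47 = -157
  a_9 = 0·-157 + 4·172 + 1·-51 = 637
  a_10 = 0·637 + 4·-157 + 1·172 = -456
  a_11 = 0·-456 + 4·637 + 1·-157 = 2391
  a_12 = 0·2391 + 4·-456 + 1·637 = -1187

0,4,1 ; -1187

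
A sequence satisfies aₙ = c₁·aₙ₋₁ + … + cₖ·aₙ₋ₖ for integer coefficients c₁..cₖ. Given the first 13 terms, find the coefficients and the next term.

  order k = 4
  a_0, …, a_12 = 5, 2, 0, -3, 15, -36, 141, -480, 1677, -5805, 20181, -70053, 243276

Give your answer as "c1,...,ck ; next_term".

-2,4,-3,3 ; -844722

  a_4 = -2·-3 + 4·0 + -3·2 + 3·5 = 15
  a_5 = -2·15 + 4·-3 + -3·0 + 3·2 = -36
  a_6 = -2·-36 + 4·15 + -3·-3 + 3·0 = 141
  a_7 = -2·141 + 4·-36 + -3·15 + 3·-3 = -480
  a_8 = -2·-480 + 4·141 + -3·-36 + 3·15 = 1677
  a_9 = -2·1677 + 4·-480 + -3·141 + 3·-36 = -5805
  a_10 = -2·-5805 + 4·1677 + -3·-480 + 3·141 = 20181
  a_11 = -2·20181 + 4·-5805 + -3·1677 + 3·-480 = -70053
  a_12 = -2·-70053 + 4·20181 + -3·-5805 + 3·1677 = 243276
  a_13 = -2·243276 + 4·-70053 + -3·20181 + 3·-5805 = -844722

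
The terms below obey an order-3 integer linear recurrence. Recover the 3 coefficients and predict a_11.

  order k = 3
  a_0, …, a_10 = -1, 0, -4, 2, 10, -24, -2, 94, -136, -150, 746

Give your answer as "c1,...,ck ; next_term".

-1,-3,2 ; -568

  a_3 = -1·-4 + -3·0 + 2·-1 = 2
  a_4 = -1·2 + -3·-4 + 2·0 = 10
  a_5 = -1·10 + -3·2 + 2·-4 = -24
  a_6 = -1·-24 + -3·10 + 2·2 = -2
  a_7 = -1·-2 + -3·-24 + 2·10 = 94
  a_8 = -1·94 + -3·-2 + 2·-24 = -136
  a_9 = -1·-136 + -3·94 + 2·-2 = -150
  a_10 = -1·-150 + -3·-136 + 2·94 = 746
  a_11 = -1·746 + -3·-150 + 2·-136 = -568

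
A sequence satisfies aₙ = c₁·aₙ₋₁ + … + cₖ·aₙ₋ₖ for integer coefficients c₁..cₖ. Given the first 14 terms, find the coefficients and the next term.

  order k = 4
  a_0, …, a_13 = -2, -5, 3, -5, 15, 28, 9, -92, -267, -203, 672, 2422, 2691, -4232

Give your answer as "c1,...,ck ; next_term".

1,-2,-4,-3 ; -21318

  a_4 = 1·-5 + -2·3 + -4·-5 + -3·-2 = 15
  a_5 = 1·15 + -2·-5 + -4·3 + -3·-5 = 28
  a_6 = 1·28 + -2·15 + -4·-5 + -3·3 = 9
  a_7 = 1·9 + -2·28 + -4·15 + -3·-5 = -92
  a_8 = 1·-92 + -2·9 + -4·28 + -3·15 = -267
  a_9 = 1·-267 + -2·-92 + -4·9 + -3·28 = -203
  a_10 = 1·-203 + -2·-267 + -4·-92 + -3·9 = 672
  a_11 = 1·672 + -2·-203 + -4·-267 + -3·-92 = 2422
  a_12 = 1·2422 + -2·672 + -4·-203 + -3·-267 = 2691
  a_13 = 1·2691 + -2·2422 + -4·672 + -3·-203 = -4232
  a_14 = 1·-4232 + -2·2691 + -4·2422 + -3·672 = -21318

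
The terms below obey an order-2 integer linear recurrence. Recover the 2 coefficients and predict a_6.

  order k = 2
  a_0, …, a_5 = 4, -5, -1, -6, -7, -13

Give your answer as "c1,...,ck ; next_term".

1,1 ; -20

  a_2 = 1·-5 + 1·4 = -1
  a_3 = 1·-1 + 1·-5 = -6
  a_4 = 1·-6 + 1·-1 = -7
  a_5 = 1·-7 + 1·-6 = -13
  a_6 = 1·-13 + 1·-7 = -20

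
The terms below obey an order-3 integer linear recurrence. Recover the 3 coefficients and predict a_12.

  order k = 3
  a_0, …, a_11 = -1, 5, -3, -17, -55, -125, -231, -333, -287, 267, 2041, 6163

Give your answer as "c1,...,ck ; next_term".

  a_3 = 3·-3 + -2·5 + -2·-1 = -17
  a_4 = 3·-17 + -2·-3 + -2·5 = -55
  a_5 = 3·-55 + -2·-17 + -2·-3 = -125
  a_6 = 3·-125 + -2·-55 + -2·-17 = -231
  a_7 = 3·-231 + -2·-125 + -2·-55 = -333
  a_8 = 3·-333 + -2·-231 + -2·-125 = -287
  a_9 = 3·-287 + -2·-333 + -2·-231 = 267
  a_10 = 3·267 + -2·-287 + -2·-333 = 2041
  a_11 = 3·2041 + -2·267 + -2·-287 = 6163
  a_12 = 3·6163 + -2·2041 + -2·267 = 13873

3,-2,-2 ; 13873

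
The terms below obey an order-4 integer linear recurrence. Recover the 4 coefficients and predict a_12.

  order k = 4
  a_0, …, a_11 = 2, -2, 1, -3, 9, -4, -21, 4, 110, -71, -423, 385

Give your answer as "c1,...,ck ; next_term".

  a_4 = -1·-3 + -4·1 + -3·-2 + 2·2 = 9
  a_5 = -1·9 + -4·-3 + -3·1 + 2·-2 = -4
  a_6 = -1·-4 + -4·9 + -3·-3 + 2·1 = -21
  a_7 = -1·-21 + -4·-4 + -3·9 + 2·-3 = 4
  a_8 = -1·4 + -4·-21 + -3·-4 + 2·9 = 110
  a_9 = -1·110 + -4·4 + -3·-21 + 2·-4 = -71
  a_10 = -1·-71 + -4·110 + -3·4 + 2·-21 = -423
  a_11 = -1·-423 + -4·-71 + -3·110 + 2·4 = 385
  a_12 = -1·385 + -4·-423 + -3·-71 + 2·110 = 1740

-1,-4,-3,2 ; 1740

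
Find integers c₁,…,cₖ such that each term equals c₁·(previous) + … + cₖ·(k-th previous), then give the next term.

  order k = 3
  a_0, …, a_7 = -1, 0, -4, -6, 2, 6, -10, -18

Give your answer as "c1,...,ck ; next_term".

  a_3 = 1·-4 + -2·0 + 2·-1 = -6
  a_4 = 1·-6 + -2·-4 + 2·0 = 2
  a_5 = 1·2 + -2·-6 + 2·-4 = 6
  a_6 = 1·6 + -2·2 + 2·-6 = -10
  a_7 = 1·-10 + -2·6 + 2·2 = -18
  a_8 = 1·-18 + -2·-10 + 2·6 = 14

1,-2,2 ; 14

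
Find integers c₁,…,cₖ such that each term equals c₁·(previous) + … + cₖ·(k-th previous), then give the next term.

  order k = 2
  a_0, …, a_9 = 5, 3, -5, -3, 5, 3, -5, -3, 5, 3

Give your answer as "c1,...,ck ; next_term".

0,-1 ; -5

  a_2 = 0·3 + -1·5 = -5
  a_3 = 0·-5 + -1·3 = -3
  a_4 = 0·-3 + -1·-5 = 5
  a_5 = 0·5 + -1·-3 = 3
  a_6 = 0·3 + -1·5 = -5
  a_7 = 0·-5 + -1·3 = -3
  a_8 = 0·-3 + -1·-5 = 5
  a_9 = 0·5 + -1·-3 = 3
  a_10 = 0·3 + -1·5 = -5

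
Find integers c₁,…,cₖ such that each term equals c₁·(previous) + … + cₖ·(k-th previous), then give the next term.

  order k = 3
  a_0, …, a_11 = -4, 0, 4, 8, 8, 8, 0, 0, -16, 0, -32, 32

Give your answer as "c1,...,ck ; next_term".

0,2,-2 ; -64

  a_3 = 0·4 + 2·0 + -2·-4 = 8
  a_4 = 0·8 + 2·4 + -2·0 = 8
  a_5 = 0·8 + 2·8 + -2·4 = 8
  a_6 = 0·8 + 2·8 + -2·8 = 0
  a_7 = 0·0 + 2·8 + -2·8 = 0
  a_8 = 0·0 + 2·0 + -2·8 = -16
  a_9 = 0·-16 + 2·0 + -2·0 = 0
  a_10 = 0·0 + 2·-16 + -2·0 = -32
  a_11 = 0·-32 + 2·0 + -2·-16 = 32
  a_12 = 0·32 + 2·-32 + -2·0 = -64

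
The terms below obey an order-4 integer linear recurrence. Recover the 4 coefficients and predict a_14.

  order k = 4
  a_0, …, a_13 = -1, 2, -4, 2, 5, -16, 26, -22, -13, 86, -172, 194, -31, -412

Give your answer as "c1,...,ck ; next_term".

-2,-2,0,-1 ; 1058

  a_4 = -2·2 + -2·-4 + 0·2 + -1·-1 = 5
  a_5 = -2·5 + -2·2 + 0·-4 + -1·2 = -16
  a_6 = -2·-16 + -2·5 + 0·2 + -1·-4 = 26
  a_7 = -2·26 + -2·-16 + 0·5 + -1·2 = -22
  a_8 = -2·-22 + -2·26 + 0·-16 + -1·5 = -13
  a_9 = -2·-13 + -2·-22 + 0·26 + -1·-16 = 86
  a_10 = -2·86 + -2·-13 + 0·-22 + -1·26 = -172
  a_11 = -2·-172 + -2·86 + 0·-13 + -1·-22 = 194
  a_12 = -2·194 + -2·-172 + 0·86 + -1·-13 = -31
  a_13 = -2·-31 + -2·194 + 0·-172 + -1·86 = -412
  a_14 = -2·-412 + -2·-31 + 0·194 + -1·-172 = 1058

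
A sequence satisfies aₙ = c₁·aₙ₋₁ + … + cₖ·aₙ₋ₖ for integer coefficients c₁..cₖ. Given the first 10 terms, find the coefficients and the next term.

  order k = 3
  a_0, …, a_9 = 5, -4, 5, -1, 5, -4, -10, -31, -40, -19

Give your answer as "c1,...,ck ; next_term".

  a_3 = 2·5 + -1·-4 + -3·5 = -1
  a_4 = 2·-1 + -1·5 + -3·-4 = 5
  a_5 = 2·5 + -1·-1 + -3·5 = -4
  a_6 = 2·-4 + -1·5 + -3·-1 = -10
  a_7 = 2·-10 + -1·-4 + -3·5 = -31
  a_8 = 2·-31 + -1·-10 + -3·-4 = -40
  a_9 = 2·-40 + -1·-31 + -3·-10 = -19
  a_10 = 2·-19 + -1·-40 + -3·-31 = 95

2,-1,-3 ; 95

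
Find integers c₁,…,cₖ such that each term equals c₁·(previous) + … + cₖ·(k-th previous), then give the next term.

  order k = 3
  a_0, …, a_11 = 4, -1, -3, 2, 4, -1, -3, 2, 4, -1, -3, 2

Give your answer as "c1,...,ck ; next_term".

1,-1,1 ; 4

  a_3 = 1·-3 + -1·-1 + 1·4 = 2
  a_4 = 1·2 + -1·-3 + 1·-1 = 4
  a_5 = 1·4 + -1·2 + 1·-3 = -1
  a_6 = 1·-1 + -1·4 + 1·2 = -3
  a_7 = 1·-3 + -1·-1 + 1·4 = 2
  a_8 = 1·2 + -1·-3 + 1·-1 = 4
  a_9 = 1·4 + -1·2 + 1·-3 = -1
  a_10 = 1·-1 + -1·4 + 1·2 = -3
  a_11 = 1·-3 + -1·-1 + 1·4 = 2
  a_12 = 1·2 + -1·-3 + 1·-1 = 4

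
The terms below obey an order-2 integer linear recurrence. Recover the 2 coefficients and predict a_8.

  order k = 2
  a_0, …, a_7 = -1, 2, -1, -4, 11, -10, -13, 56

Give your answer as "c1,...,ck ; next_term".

  a_2 = -2·2 + -3·-1 = -1
  a_3 = -2·-1 + -3·2 = -4
  a_4 = -2·-4 + -3·-1 = 11
  a_5 = -2·11 + -3·-4 = -10
  a_6 = -2·-10 + -3·11 = -13
  a_7 = -2·-13 + -3·-10 = 56
  a_8 = -2·56 + -3·-13 = -73

-2,-3 ; -73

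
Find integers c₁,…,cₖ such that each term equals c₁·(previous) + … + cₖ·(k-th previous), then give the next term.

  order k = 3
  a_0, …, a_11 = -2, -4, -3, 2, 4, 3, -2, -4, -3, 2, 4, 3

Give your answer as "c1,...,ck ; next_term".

0,0,-1 ; -2

  a_3 = 0·-3 + 0·-4 + -1·-2 = 2
  a_4 = 0·2 + 0·-3 + -1·-4 = 4
  a_5 = 0·4 + 0·2 + -1·-3 = 3
  a_6 = 0·3 + 0·4 + -1·2 = -2
  a_7 = 0·-2 + 0·3 + -1·4 = -4
  a_8 = 0·-4 + 0·-2 + -1·3 = -3
  a_9 = 0·-3 + 0·-4 + -1·-2 = 2
  a_10 = 0·2 + 0·-3 + -1·-4 = 4
  a_11 = 0·4 + 0·2 + -1·-3 = 3
  a_12 = 0·3 + 0·4 + -1·2 = -2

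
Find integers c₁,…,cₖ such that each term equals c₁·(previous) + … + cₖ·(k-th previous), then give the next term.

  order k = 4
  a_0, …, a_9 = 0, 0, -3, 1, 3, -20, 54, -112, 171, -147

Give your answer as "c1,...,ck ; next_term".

-3,-2,3,1 ; -183

  a_4 = -3·1 + -2·-3 + 3·0 + 1·0 = 3
  a_5 = -3·3 + -2·1 + 3·-3 + 1·0 = -20
  a_6 = -3·-20 + -2·3 + 3·1 + 1·-3 = 54
  a_7 = -3·54 + -2·-20 + 3·3 + 1·1 = -112
  a_8 = -3·-112 + -2·54 + 3·-20 + 1·3 = 171
  a_9 = -3·171 + -2·-112 + 3·54 + 1·-20 = -147
  a_10 = -3·-147 + -2·171 + 3·-112 + 1·54 = -183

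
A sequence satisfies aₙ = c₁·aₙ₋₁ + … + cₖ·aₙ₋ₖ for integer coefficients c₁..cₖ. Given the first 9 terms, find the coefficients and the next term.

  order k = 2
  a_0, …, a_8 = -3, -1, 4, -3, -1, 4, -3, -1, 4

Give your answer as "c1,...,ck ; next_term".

-1,-1 ; -3

  a_2 = -1·-1 + -1·-3 = 4
  a_3 = -1·4 + -1·-1 = -3
  a_4 = -1·-3 + -1·4 = -1
  a_5 = -1·-1 + -1·-3 = 4
  a_6 = -1·4 + -1·-1 = -3
  a_7 = -1·-3 + -1·4 = -1
  a_8 = -1·-1 + -1·-3 = 4
  a_9 = -1·4 + -1·-1 = -3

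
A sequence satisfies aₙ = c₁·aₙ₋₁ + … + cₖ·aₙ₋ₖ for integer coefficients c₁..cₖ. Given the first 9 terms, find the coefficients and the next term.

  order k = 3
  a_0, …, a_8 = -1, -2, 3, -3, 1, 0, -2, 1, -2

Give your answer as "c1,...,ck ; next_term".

  a_3 = 0·3 + 1·-2 + 1·-1 = -3
  a_4 = 0·-3 + 1·3 + 1·-2 = 1
  a_5 = 0·1 + 1·-3 + 1·3 = 0
  a_6 = 0·0 + 1·1 + 1·-3 = -2
  a_7 = 0·-2 + 1·0 + 1·1 = 1
  a_8 = 0·1 + 1·-2 + 1·0 = -2
  a_9 = 0·-2 + 1·1 + 1·-2 = -1

0,1,1 ; -1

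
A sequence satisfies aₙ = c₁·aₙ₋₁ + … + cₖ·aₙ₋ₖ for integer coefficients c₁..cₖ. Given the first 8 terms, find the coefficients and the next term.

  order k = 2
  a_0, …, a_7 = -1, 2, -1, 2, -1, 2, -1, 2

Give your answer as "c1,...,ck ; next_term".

  a_2 = 0·2 + 1·-1 = -1
  a_3 = 0·-1 + 1·2 = 2
  a_4 = 0·2 + 1·-1 = -1
  a_5 = 0·-1 + 1·2 = 2
  a_6 = 0·2 + 1·-1 = -1
  a_7 = 0·-1 + 1·2 = 2
  a_8 = 0·2 + 1·-1 = -1

0,1 ; -1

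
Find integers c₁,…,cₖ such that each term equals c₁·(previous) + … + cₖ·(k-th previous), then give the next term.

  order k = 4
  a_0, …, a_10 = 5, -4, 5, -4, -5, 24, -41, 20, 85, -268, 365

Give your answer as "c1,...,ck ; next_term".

  a_4 = -2·-4 + -2·5 + 2·-4 + 1·5 = -5
  a_5 = -2·-5 + -2·-4 + 2·5 + 1·-4 = 24
  a_6 = -2·24 + -2·-5 + 2·-4 + 1·5 = -41
  a_7 = -2·-41 + -2·24 + 2·-5 + 1·-4 = 20
  a_8 = -2·20 + -2·-41 + 2·24 + 1·-5 = 85
  a_9 = -2·85 + -2·20 + 2·-41 + 1·24 = -268
  a_10 = -2·-268 + -2·85 + 2·20 + 1·-41 = 365
  a_11 = -2·365 + -2·-268 + 2·85 + 1·20 = -4

-2,-2,2,1 ; -4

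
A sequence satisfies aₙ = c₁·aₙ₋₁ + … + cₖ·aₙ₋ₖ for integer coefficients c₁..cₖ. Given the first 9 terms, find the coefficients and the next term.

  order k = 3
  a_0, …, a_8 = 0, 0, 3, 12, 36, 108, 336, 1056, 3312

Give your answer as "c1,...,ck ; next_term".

  a_3 = 4·3 + -4·0 + 4·0 = 12
  a_4 = 4·12 + -4·3 + 4·0 = 36
  a_5 = 4·36 + -4·12 + 4·3 = 108
  a_6 = 4·108 + -4·36 + 4·12 = 336
  a_7 = 4·336 + -4·108 + 4·36 = 1056
  a_8 = 4·1056 + -4·336 + 4·108 = 3312
  a_9 = 4·3312 + -4·1056 + 4·336 = 10368

4,-4,4 ; 10368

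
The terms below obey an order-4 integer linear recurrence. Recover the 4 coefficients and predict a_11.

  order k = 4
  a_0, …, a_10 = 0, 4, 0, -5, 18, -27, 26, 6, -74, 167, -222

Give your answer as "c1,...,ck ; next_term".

-2,-1,2,1 ; 135

  a_4 = -2·-5 + -1·0 + 2·4 + 1·0 = 18
  a_5 = -2·18 + -1·-5 + 2·0 + 1·4 = -27
  a_6 = -2·-27 + -1·18 + 2·-5 + 1·0 = 26
  a_7 = -2·26 + -1·-27 + 2·18 + 1·-5 = 6
  a_8 = -2·6 + -1·26 + 2·-27 + 1·18 = -74
  a_9 = -2·-74 + -1·6 + 2·26 + 1·-27 = 167
  a_10 = -2·167 + -1·-74 + 2·6 + 1·26 = -222
  a_11 = -2·-222 + -1·167 + 2·-74 + 1·6 = 135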